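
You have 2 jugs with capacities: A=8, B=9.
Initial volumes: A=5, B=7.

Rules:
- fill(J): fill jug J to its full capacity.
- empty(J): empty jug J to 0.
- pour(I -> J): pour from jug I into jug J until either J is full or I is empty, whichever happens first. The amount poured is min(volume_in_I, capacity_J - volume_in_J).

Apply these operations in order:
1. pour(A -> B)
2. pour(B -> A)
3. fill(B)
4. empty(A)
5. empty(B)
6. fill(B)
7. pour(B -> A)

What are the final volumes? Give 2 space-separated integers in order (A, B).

Step 1: pour(A -> B) -> (A=3 B=9)
Step 2: pour(B -> A) -> (A=8 B=4)
Step 3: fill(B) -> (A=8 B=9)
Step 4: empty(A) -> (A=0 B=9)
Step 5: empty(B) -> (A=0 B=0)
Step 6: fill(B) -> (A=0 B=9)
Step 7: pour(B -> A) -> (A=8 B=1)

Answer: 8 1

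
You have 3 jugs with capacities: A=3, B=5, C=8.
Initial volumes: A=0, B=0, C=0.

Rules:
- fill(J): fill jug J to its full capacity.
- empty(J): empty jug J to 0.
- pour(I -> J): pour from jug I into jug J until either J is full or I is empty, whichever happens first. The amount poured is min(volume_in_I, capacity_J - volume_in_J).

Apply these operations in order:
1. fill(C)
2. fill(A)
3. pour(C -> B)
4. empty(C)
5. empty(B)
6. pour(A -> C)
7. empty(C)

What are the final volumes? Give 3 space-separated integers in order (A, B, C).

Step 1: fill(C) -> (A=0 B=0 C=8)
Step 2: fill(A) -> (A=3 B=0 C=8)
Step 3: pour(C -> B) -> (A=3 B=5 C=3)
Step 4: empty(C) -> (A=3 B=5 C=0)
Step 5: empty(B) -> (A=3 B=0 C=0)
Step 6: pour(A -> C) -> (A=0 B=0 C=3)
Step 7: empty(C) -> (A=0 B=0 C=0)

Answer: 0 0 0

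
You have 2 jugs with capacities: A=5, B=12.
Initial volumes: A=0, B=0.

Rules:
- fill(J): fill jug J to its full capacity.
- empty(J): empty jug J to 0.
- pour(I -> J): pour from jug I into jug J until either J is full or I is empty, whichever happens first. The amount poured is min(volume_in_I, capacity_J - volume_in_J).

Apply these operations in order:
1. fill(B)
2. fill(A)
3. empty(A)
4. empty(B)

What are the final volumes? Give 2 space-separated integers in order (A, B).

Answer: 0 0

Derivation:
Step 1: fill(B) -> (A=0 B=12)
Step 2: fill(A) -> (A=5 B=12)
Step 3: empty(A) -> (A=0 B=12)
Step 4: empty(B) -> (A=0 B=0)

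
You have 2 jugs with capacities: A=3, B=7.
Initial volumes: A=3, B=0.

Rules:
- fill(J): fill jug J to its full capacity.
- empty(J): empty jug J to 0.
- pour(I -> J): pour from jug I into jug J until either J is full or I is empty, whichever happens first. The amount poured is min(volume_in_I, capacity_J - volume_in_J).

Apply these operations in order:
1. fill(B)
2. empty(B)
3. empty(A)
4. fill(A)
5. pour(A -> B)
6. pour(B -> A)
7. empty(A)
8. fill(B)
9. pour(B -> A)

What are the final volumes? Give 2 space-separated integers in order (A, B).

Step 1: fill(B) -> (A=3 B=7)
Step 2: empty(B) -> (A=3 B=0)
Step 3: empty(A) -> (A=0 B=0)
Step 4: fill(A) -> (A=3 B=0)
Step 5: pour(A -> B) -> (A=0 B=3)
Step 6: pour(B -> A) -> (A=3 B=0)
Step 7: empty(A) -> (A=0 B=0)
Step 8: fill(B) -> (A=0 B=7)
Step 9: pour(B -> A) -> (A=3 B=4)

Answer: 3 4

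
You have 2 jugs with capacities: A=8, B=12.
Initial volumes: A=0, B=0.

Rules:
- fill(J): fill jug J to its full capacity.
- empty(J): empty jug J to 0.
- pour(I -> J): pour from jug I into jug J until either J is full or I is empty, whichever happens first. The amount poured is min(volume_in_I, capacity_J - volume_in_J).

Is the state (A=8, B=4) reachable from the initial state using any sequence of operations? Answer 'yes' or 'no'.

BFS from (A=0, B=0):
  1. fill(B) -> (A=0 B=12)
  2. pour(B -> A) -> (A=8 B=4)
Target reached → yes.

Answer: yes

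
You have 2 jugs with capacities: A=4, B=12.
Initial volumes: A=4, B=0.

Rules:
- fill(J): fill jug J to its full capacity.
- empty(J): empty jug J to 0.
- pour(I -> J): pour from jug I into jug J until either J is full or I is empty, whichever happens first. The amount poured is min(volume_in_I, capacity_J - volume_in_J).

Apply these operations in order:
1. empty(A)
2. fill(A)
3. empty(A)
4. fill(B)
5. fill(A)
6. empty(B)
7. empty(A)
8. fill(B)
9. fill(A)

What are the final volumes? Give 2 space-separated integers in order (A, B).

Answer: 4 12

Derivation:
Step 1: empty(A) -> (A=0 B=0)
Step 2: fill(A) -> (A=4 B=0)
Step 3: empty(A) -> (A=0 B=0)
Step 4: fill(B) -> (A=0 B=12)
Step 5: fill(A) -> (A=4 B=12)
Step 6: empty(B) -> (A=4 B=0)
Step 7: empty(A) -> (A=0 B=0)
Step 8: fill(B) -> (A=0 B=12)
Step 9: fill(A) -> (A=4 B=12)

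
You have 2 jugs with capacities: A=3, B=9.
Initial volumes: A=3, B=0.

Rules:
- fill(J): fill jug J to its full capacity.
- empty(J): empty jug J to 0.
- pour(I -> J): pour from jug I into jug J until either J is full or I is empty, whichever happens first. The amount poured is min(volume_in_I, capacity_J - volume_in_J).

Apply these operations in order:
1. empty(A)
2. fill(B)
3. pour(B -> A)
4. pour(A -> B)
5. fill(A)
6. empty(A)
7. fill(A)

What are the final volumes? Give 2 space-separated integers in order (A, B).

Step 1: empty(A) -> (A=0 B=0)
Step 2: fill(B) -> (A=0 B=9)
Step 3: pour(B -> A) -> (A=3 B=6)
Step 4: pour(A -> B) -> (A=0 B=9)
Step 5: fill(A) -> (A=3 B=9)
Step 6: empty(A) -> (A=0 B=9)
Step 7: fill(A) -> (A=3 B=9)

Answer: 3 9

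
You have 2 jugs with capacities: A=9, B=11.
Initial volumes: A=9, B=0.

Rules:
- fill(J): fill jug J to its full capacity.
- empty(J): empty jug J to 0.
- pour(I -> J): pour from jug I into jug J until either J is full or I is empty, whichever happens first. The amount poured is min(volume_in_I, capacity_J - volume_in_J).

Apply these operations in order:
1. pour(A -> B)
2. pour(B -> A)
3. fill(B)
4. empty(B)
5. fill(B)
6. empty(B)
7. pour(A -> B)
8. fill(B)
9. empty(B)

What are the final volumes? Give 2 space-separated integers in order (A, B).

Answer: 0 0

Derivation:
Step 1: pour(A -> B) -> (A=0 B=9)
Step 2: pour(B -> A) -> (A=9 B=0)
Step 3: fill(B) -> (A=9 B=11)
Step 4: empty(B) -> (A=9 B=0)
Step 5: fill(B) -> (A=9 B=11)
Step 6: empty(B) -> (A=9 B=0)
Step 7: pour(A -> B) -> (A=0 B=9)
Step 8: fill(B) -> (A=0 B=11)
Step 9: empty(B) -> (A=0 B=0)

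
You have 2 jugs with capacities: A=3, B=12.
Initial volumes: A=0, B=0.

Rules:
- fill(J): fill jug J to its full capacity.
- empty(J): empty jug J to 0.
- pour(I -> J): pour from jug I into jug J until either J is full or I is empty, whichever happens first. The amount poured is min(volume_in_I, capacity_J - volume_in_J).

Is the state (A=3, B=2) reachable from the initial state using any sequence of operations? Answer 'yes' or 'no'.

BFS explored all 10 reachable states.
Reachable set includes: (0,0), (0,3), (0,6), (0,9), (0,12), (3,0), (3,3), (3,6), (3,9), (3,12)
Target (A=3, B=2) not in reachable set → no.

Answer: no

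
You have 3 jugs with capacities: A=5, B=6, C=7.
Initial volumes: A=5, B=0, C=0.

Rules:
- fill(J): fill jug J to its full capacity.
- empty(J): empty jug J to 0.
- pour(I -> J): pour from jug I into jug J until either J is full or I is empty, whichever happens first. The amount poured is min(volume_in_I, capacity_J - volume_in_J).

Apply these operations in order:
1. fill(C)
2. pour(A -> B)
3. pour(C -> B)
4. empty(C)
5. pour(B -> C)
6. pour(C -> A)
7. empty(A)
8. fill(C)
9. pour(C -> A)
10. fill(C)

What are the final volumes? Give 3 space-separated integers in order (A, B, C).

Step 1: fill(C) -> (A=5 B=0 C=7)
Step 2: pour(A -> B) -> (A=0 B=5 C=7)
Step 3: pour(C -> B) -> (A=0 B=6 C=6)
Step 4: empty(C) -> (A=0 B=6 C=0)
Step 5: pour(B -> C) -> (A=0 B=0 C=6)
Step 6: pour(C -> A) -> (A=5 B=0 C=1)
Step 7: empty(A) -> (A=0 B=0 C=1)
Step 8: fill(C) -> (A=0 B=0 C=7)
Step 9: pour(C -> A) -> (A=5 B=0 C=2)
Step 10: fill(C) -> (A=5 B=0 C=7)

Answer: 5 0 7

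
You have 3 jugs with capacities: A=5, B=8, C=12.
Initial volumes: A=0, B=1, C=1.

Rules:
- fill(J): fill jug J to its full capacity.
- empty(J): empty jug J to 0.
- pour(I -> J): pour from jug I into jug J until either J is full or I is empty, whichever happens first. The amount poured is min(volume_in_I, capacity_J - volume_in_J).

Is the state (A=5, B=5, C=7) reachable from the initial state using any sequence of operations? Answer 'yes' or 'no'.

Answer: yes

Derivation:
BFS from (A=0, B=1, C=1):
  1. fill(A) -> (A=5 B=1 C=1)
  2. empty(B) -> (A=5 B=0 C=1)
  3. fill(C) -> (A=5 B=0 C=12)
  4. pour(A -> B) -> (A=0 B=5 C=12)
  5. pour(C -> A) -> (A=5 B=5 C=7)
Target reached → yes.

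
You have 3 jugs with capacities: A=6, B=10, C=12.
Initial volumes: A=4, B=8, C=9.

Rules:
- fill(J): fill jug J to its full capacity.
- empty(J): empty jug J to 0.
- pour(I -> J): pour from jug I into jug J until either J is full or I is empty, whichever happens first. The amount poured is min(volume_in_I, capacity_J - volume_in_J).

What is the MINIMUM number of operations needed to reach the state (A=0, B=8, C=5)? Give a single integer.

BFS from (A=4, B=8, C=9). One shortest path:
  1. pour(B -> C) -> (A=4 B=5 C=12)
  2. empty(C) -> (A=4 B=5 C=0)
  3. pour(B -> C) -> (A=4 B=0 C=5)
  4. fill(B) -> (A=4 B=10 C=5)
  5. pour(B -> A) -> (A=6 B=8 C=5)
  6. empty(A) -> (A=0 B=8 C=5)
Reached target in 6 moves.

Answer: 6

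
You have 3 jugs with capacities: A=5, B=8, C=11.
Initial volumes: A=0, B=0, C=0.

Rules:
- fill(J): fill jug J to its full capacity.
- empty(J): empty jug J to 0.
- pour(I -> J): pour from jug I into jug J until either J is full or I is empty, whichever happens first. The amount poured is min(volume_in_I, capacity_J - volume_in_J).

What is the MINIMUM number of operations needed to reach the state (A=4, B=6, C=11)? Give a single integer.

Answer: 8

Derivation:
BFS from (A=0, B=0, C=0). One shortest path:
  1. fill(C) -> (A=0 B=0 C=11)
  2. pour(C -> A) -> (A=5 B=0 C=6)
  3. pour(C -> B) -> (A=5 B=6 C=0)
  4. pour(A -> C) -> (A=0 B=6 C=5)
  5. fill(A) -> (A=5 B=6 C=5)
  6. pour(A -> C) -> (A=0 B=6 C=10)
  7. fill(A) -> (A=5 B=6 C=10)
  8. pour(A -> C) -> (A=4 B=6 C=11)
Reached target in 8 moves.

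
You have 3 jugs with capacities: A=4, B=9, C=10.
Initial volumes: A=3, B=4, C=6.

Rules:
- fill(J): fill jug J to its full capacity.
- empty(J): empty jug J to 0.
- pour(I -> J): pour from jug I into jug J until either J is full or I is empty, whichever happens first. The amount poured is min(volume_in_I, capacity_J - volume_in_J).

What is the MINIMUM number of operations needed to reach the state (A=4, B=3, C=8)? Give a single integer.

BFS from (A=3, B=4, C=6). One shortest path:
  1. empty(C) -> (A=3 B=4 C=0)
  2. pour(B -> A) -> (A=4 B=3 C=0)
  3. pour(A -> C) -> (A=0 B=3 C=4)
  4. fill(A) -> (A=4 B=3 C=4)
  5. pour(A -> C) -> (A=0 B=3 C=8)
  6. fill(A) -> (A=4 B=3 C=8)
Reached target in 6 moves.

Answer: 6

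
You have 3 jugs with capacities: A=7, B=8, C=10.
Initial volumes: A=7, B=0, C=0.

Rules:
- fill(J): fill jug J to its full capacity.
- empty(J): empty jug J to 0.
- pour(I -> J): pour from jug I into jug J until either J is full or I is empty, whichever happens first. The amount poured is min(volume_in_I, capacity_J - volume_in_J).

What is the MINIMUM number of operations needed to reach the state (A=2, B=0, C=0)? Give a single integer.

Answer: 5

Derivation:
BFS from (A=7, B=0, C=0). One shortest path:
  1. empty(A) -> (A=0 B=0 C=0)
  2. fill(C) -> (A=0 B=0 C=10)
  3. pour(C -> B) -> (A=0 B=8 C=2)
  4. empty(B) -> (A=0 B=0 C=2)
  5. pour(C -> A) -> (A=2 B=0 C=0)
Reached target in 5 moves.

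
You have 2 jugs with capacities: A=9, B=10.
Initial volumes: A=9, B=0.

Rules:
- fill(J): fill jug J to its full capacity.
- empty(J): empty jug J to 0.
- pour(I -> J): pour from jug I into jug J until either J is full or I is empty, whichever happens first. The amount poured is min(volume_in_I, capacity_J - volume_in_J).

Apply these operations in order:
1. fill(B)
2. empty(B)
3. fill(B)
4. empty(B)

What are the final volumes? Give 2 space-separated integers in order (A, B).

Step 1: fill(B) -> (A=9 B=10)
Step 2: empty(B) -> (A=9 B=0)
Step 3: fill(B) -> (A=9 B=10)
Step 4: empty(B) -> (A=9 B=0)

Answer: 9 0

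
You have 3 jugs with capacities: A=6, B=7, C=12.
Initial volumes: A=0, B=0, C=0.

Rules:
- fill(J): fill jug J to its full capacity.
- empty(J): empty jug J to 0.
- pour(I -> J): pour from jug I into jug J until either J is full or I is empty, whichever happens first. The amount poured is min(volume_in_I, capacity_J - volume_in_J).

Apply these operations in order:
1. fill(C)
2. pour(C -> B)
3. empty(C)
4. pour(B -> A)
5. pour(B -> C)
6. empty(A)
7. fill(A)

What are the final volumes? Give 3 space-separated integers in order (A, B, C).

Answer: 6 0 1

Derivation:
Step 1: fill(C) -> (A=0 B=0 C=12)
Step 2: pour(C -> B) -> (A=0 B=7 C=5)
Step 3: empty(C) -> (A=0 B=7 C=0)
Step 4: pour(B -> A) -> (A=6 B=1 C=0)
Step 5: pour(B -> C) -> (A=6 B=0 C=1)
Step 6: empty(A) -> (A=0 B=0 C=1)
Step 7: fill(A) -> (A=6 B=0 C=1)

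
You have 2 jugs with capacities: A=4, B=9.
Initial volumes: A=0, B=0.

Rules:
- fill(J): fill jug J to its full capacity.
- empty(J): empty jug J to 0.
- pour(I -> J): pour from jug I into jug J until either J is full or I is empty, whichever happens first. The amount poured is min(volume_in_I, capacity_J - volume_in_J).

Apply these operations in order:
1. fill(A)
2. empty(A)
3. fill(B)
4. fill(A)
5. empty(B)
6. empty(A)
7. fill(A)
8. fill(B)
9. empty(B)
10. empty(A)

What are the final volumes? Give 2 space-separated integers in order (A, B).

Answer: 0 0

Derivation:
Step 1: fill(A) -> (A=4 B=0)
Step 2: empty(A) -> (A=0 B=0)
Step 3: fill(B) -> (A=0 B=9)
Step 4: fill(A) -> (A=4 B=9)
Step 5: empty(B) -> (A=4 B=0)
Step 6: empty(A) -> (A=0 B=0)
Step 7: fill(A) -> (A=4 B=0)
Step 8: fill(B) -> (A=4 B=9)
Step 9: empty(B) -> (A=4 B=0)
Step 10: empty(A) -> (A=0 B=0)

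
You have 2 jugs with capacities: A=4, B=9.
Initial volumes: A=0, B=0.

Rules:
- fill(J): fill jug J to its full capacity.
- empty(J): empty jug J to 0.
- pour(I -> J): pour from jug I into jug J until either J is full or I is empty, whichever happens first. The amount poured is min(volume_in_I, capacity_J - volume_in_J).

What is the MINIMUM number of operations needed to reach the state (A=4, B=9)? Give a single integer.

Answer: 2

Derivation:
BFS from (A=0, B=0). One shortest path:
  1. fill(A) -> (A=4 B=0)
  2. fill(B) -> (A=4 B=9)
Reached target in 2 moves.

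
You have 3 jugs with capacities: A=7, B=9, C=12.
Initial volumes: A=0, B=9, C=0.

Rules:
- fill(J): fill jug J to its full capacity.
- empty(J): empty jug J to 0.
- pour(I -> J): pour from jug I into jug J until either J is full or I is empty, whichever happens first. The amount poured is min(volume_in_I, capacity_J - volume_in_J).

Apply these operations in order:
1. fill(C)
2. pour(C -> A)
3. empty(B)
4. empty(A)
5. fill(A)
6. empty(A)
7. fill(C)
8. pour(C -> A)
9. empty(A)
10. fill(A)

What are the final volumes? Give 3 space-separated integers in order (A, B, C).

Step 1: fill(C) -> (A=0 B=9 C=12)
Step 2: pour(C -> A) -> (A=7 B=9 C=5)
Step 3: empty(B) -> (A=7 B=0 C=5)
Step 4: empty(A) -> (A=0 B=0 C=5)
Step 5: fill(A) -> (A=7 B=0 C=5)
Step 6: empty(A) -> (A=0 B=0 C=5)
Step 7: fill(C) -> (A=0 B=0 C=12)
Step 8: pour(C -> A) -> (A=7 B=0 C=5)
Step 9: empty(A) -> (A=0 B=0 C=5)
Step 10: fill(A) -> (A=7 B=0 C=5)

Answer: 7 0 5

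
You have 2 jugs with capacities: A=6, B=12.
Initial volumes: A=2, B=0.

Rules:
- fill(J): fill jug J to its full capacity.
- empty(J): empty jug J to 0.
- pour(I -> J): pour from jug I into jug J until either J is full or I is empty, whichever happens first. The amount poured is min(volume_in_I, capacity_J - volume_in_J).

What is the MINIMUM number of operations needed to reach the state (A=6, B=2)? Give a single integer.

BFS from (A=2, B=0). One shortest path:
  1. pour(A -> B) -> (A=0 B=2)
  2. fill(A) -> (A=6 B=2)
Reached target in 2 moves.

Answer: 2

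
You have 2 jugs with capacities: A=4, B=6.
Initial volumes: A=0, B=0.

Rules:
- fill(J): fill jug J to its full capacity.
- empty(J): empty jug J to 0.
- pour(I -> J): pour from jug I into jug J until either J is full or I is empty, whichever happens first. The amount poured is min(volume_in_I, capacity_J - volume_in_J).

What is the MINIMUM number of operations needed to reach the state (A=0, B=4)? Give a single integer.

Answer: 2

Derivation:
BFS from (A=0, B=0). One shortest path:
  1. fill(A) -> (A=4 B=0)
  2. pour(A -> B) -> (A=0 B=4)
Reached target in 2 moves.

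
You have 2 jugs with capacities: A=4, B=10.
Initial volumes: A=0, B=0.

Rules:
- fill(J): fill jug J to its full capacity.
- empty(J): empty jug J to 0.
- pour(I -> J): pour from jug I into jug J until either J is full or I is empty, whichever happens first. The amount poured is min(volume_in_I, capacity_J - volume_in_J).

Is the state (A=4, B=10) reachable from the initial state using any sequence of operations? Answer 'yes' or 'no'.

Answer: yes

Derivation:
BFS from (A=0, B=0):
  1. fill(A) -> (A=4 B=0)
  2. fill(B) -> (A=4 B=10)
Target reached → yes.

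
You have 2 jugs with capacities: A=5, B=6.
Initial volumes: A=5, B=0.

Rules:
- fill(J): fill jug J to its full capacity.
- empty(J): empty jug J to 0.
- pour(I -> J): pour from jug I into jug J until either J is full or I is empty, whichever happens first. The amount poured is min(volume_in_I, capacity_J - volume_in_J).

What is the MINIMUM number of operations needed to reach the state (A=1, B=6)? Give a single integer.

Answer: 6

Derivation:
BFS from (A=5, B=0). One shortest path:
  1. empty(A) -> (A=0 B=0)
  2. fill(B) -> (A=0 B=6)
  3. pour(B -> A) -> (A=5 B=1)
  4. empty(A) -> (A=0 B=1)
  5. pour(B -> A) -> (A=1 B=0)
  6. fill(B) -> (A=1 B=6)
Reached target in 6 moves.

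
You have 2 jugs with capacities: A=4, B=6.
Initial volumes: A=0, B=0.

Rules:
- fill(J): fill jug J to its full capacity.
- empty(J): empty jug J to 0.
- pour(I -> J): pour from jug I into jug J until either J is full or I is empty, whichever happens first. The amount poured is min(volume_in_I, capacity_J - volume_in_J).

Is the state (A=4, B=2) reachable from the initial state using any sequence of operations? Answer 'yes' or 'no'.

BFS from (A=0, B=0):
  1. fill(B) -> (A=0 B=6)
  2. pour(B -> A) -> (A=4 B=2)
Target reached → yes.

Answer: yes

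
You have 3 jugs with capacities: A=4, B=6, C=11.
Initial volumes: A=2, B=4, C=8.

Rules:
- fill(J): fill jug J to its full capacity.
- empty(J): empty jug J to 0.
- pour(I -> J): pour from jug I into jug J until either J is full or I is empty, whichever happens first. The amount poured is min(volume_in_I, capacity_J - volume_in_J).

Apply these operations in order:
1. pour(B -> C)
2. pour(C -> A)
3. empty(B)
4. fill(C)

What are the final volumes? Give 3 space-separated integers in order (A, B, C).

Step 1: pour(B -> C) -> (A=2 B=1 C=11)
Step 2: pour(C -> A) -> (A=4 B=1 C=9)
Step 3: empty(B) -> (A=4 B=0 C=9)
Step 4: fill(C) -> (A=4 B=0 C=11)

Answer: 4 0 11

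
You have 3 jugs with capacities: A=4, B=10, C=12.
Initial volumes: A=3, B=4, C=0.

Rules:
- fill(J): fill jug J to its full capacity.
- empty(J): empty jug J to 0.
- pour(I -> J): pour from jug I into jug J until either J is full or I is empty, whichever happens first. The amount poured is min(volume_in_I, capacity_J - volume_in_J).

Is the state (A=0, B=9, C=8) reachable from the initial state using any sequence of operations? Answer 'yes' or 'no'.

BFS from (A=3, B=4, C=0):
  1. pour(B -> C) -> (A=3 B=0 C=4)
  2. fill(B) -> (A=3 B=10 C=4)
  3. pour(B -> A) -> (A=4 B=9 C=4)
  4. pour(A -> C) -> (A=0 B=9 C=8)
Target reached → yes.

Answer: yes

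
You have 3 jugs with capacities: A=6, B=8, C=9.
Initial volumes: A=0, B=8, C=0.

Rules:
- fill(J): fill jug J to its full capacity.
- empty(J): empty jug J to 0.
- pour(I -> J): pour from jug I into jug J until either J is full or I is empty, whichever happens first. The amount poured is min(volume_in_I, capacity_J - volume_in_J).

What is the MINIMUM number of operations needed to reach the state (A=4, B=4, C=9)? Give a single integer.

Answer: 8

Derivation:
BFS from (A=0, B=8, C=0). One shortest path:
  1. pour(B -> A) -> (A=6 B=2 C=0)
  2. pour(A -> C) -> (A=0 B=2 C=6)
  3. pour(B -> A) -> (A=2 B=0 C=6)
  4. pour(C -> B) -> (A=2 B=6 C=0)
  5. fill(C) -> (A=2 B=6 C=9)
  6. pour(C -> A) -> (A=6 B=6 C=5)
  7. pour(A -> B) -> (A=4 B=8 C=5)
  8. pour(B -> C) -> (A=4 B=4 C=9)
Reached target in 8 moves.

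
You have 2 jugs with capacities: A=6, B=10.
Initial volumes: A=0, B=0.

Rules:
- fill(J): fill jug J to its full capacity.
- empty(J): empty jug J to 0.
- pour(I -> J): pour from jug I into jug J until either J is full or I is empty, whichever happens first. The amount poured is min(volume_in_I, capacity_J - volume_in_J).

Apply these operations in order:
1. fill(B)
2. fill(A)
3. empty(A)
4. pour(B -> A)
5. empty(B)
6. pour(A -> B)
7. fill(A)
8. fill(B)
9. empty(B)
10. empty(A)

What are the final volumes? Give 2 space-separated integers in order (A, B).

Step 1: fill(B) -> (A=0 B=10)
Step 2: fill(A) -> (A=6 B=10)
Step 3: empty(A) -> (A=0 B=10)
Step 4: pour(B -> A) -> (A=6 B=4)
Step 5: empty(B) -> (A=6 B=0)
Step 6: pour(A -> B) -> (A=0 B=6)
Step 7: fill(A) -> (A=6 B=6)
Step 8: fill(B) -> (A=6 B=10)
Step 9: empty(B) -> (A=6 B=0)
Step 10: empty(A) -> (A=0 B=0)

Answer: 0 0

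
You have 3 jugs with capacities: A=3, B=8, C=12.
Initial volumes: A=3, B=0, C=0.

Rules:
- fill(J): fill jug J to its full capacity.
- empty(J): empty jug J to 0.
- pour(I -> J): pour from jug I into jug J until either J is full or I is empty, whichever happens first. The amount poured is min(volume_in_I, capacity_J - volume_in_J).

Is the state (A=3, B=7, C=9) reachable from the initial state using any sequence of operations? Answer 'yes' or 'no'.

Answer: yes

Derivation:
BFS from (A=3, B=0, C=0):
  1. fill(B) -> (A=3 B=8 C=0)
  2. pour(A -> C) -> (A=0 B=8 C=3)
  3. pour(B -> C) -> (A=0 B=0 C=11)
  4. fill(B) -> (A=0 B=8 C=11)
  5. pour(B -> C) -> (A=0 B=7 C=12)
  6. pour(C -> A) -> (A=3 B=7 C=9)
Target reached → yes.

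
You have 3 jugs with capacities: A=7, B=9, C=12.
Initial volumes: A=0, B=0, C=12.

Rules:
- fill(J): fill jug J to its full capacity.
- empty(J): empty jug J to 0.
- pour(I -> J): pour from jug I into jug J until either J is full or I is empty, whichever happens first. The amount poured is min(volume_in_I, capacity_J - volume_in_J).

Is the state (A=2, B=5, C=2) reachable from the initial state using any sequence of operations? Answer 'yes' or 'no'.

BFS explored all 512 reachable states.
Reachable set includes: (0,0,0), (0,0,1), (0,0,2), (0,0,3), (0,0,4), (0,0,5), (0,0,6), (0,0,7), (0,0,8), (0,0,9), (0,0,10), (0,0,11) ...
Target (A=2, B=5, C=2) not in reachable set → no.

Answer: no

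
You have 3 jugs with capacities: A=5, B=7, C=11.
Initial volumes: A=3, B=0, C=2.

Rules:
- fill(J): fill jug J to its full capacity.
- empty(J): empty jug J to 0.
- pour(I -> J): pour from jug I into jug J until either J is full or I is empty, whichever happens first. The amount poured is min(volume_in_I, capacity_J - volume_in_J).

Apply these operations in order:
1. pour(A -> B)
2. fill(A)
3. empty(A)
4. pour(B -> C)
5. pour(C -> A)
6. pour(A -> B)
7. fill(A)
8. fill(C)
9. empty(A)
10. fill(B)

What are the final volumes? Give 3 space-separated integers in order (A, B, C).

Answer: 0 7 11

Derivation:
Step 1: pour(A -> B) -> (A=0 B=3 C=2)
Step 2: fill(A) -> (A=5 B=3 C=2)
Step 3: empty(A) -> (A=0 B=3 C=2)
Step 4: pour(B -> C) -> (A=0 B=0 C=5)
Step 5: pour(C -> A) -> (A=5 B=0 C=0)
Step 6: pour(A -> B) -> (A=0 B=5 C=0)
Step 7: fill(A) -> (A=5 B=5 C=0)
Step 8: fill(C) -> (A=5 B=5 C=11)
Step 9: empty(A) -> (A=0 B=5 C=11)
Step 10: fill(B) -> (A=0 B=7 C=11)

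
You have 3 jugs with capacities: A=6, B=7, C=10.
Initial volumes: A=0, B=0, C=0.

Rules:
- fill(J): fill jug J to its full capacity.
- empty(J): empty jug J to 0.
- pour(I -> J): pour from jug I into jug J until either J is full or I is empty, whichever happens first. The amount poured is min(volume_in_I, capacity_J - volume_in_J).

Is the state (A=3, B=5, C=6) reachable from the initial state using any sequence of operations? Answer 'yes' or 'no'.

Answer: no

Derivation:
BFS explored all 346 reachable states.
Reachable set includes: (0,0,0), (0,0,1), (0,0,2), (0,0,3), (0,0,4), (0,0,5), (0,0,6), (0,0,7), (0,0,8), (0,0,9), (0,0,10), (0,1,0) ...
Target (A=3, B=5, C=6) not in reachable set → no.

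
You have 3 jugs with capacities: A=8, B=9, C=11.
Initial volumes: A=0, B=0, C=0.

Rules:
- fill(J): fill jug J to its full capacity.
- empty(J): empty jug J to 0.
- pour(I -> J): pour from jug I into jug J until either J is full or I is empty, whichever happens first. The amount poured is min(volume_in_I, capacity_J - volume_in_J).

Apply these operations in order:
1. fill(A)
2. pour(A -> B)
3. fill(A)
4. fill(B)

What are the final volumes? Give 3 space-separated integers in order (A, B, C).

Step 1: fill(A) -> (A=8 B=0 C=0)
Step 2: pour(A -> B) -> (A=0 B=8 C=0)
Step 3: fill(A) -> (A=8 B=8 C=0)
Step 4: fill(B) -> (A=8 B=9 C=0)

Answer: 8 9 0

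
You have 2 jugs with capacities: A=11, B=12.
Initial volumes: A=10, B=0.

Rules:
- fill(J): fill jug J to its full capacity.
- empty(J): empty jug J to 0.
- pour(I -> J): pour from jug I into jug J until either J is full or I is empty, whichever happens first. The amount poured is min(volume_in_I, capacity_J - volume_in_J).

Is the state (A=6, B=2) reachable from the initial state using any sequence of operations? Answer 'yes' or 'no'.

BFS explored all 46 reachable states.
Reachable set includes: (0,0), (0,1), (0,2), (0,3), (0,4), (0,5), (0,6), (0,7), (0,8), (0,9), (0,10), (0,11) ...
Target (A=6, B=2) not in reachable set → no.

Answer: no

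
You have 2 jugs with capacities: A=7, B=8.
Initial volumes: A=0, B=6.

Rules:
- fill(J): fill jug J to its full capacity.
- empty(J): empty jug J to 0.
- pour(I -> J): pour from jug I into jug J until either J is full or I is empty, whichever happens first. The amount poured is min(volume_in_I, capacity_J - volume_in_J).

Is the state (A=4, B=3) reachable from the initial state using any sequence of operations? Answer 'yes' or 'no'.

BFS explored all 30 reachable states.
Reachable set includes: (0,0), (0,1), (0,2), (0,3), (0,4), (0,5), (0,6), (0,7), (0,8), (1,0), (1,8), (2,0) ...
Target (A=4, B=3) not in reachable set → no.

Answer: no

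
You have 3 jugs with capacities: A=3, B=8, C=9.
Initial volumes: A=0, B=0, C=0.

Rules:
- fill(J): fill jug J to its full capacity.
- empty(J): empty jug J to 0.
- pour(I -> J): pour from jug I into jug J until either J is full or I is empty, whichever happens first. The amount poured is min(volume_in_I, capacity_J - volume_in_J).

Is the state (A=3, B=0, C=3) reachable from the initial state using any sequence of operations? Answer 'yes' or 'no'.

Answer: yes

Derivation:
BFS from (A=0, B=0, C=0):
  1. fill(A) -> (A=3 B=0 C=0)
  2. pour(A -> C) -> (A=0 B=0 C=3)
  3. fill(A) -> (A=3 B=0 C=3)
Target reached → yes.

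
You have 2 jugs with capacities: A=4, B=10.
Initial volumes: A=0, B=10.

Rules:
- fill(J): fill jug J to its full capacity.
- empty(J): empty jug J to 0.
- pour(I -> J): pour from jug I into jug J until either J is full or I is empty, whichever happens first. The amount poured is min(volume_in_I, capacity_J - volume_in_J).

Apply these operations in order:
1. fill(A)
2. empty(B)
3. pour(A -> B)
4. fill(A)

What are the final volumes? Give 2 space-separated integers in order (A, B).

Answer: 4 4

Derivation:
Step 1: fill(A) -> (A=4 B=10)
Step 2: empty(B) -> (A=4 B=0)
Step 3: pour(A -> B) -> (A=0 B=4)
Step 4: fill(A) -> (A=4 B=4)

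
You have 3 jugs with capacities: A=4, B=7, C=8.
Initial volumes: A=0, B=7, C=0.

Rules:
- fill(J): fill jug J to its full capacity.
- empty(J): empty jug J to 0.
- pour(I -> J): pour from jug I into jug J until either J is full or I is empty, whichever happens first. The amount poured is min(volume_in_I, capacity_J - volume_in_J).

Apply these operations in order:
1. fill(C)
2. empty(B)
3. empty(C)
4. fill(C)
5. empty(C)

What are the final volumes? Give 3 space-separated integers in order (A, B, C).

Answer: 0 0 0

Derivation:
Step 1: fill(C) -> (A=0 B=7 C=8)
Step 2: empty(B) -> (A=0 B=0 C=8)
Step 3: empty(C) -> (A=0 B=0 C=0)
Step 4: fill(C) -> (A=0 B=0 C=8)
Step 5: empty(C) -> (A=0 B=0 C=0)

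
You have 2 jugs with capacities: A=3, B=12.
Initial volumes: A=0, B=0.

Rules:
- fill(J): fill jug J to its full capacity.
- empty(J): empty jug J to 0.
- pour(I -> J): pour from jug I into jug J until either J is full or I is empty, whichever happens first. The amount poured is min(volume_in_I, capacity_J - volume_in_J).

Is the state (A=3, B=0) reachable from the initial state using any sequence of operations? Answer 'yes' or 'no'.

Answer: yes

Derivation:
BFS from (A=0, B=0):
  1. fill(A) -> (A=3 B=0)
Target reached → yes.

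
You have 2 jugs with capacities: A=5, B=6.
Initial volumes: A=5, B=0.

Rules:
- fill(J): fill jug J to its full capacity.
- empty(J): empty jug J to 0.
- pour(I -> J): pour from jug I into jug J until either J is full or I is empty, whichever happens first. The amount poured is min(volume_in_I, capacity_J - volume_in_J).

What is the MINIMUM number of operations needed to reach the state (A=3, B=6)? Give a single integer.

Answer: 7

Derivation:
BFS from (A=5, B=0). One shortest path:
  1. pour(A -> B) -> (A=0 B=5)
  2. fill(A) -> (A=5 B=5)
  3. pour(A -> B) -> (A=4 B=6)
  4. empty(B) -> (A=4 B=0)
  5. pour(A -> B) -> (A=0 B=4)
  6. fill(A) -> (A=5 B=4)
  7. pour(A -> B) -> (A=3 B=6)
Reached target in 7 moves.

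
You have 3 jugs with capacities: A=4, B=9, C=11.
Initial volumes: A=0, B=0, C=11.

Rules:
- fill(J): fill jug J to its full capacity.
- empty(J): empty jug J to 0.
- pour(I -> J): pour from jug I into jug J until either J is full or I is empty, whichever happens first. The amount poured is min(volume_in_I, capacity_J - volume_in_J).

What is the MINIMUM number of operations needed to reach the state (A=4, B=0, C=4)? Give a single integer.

Answer: 4

Derivation:
BFS from (A=0, B=0, C=11). One shortest path:
  1. fill(A) -> (A=4 B=0 C=11)
  2. empty(C) -> (A=4 B=0 C=0)
  3. pour(A -> C) -> (A=0 B=0 C=4)
  4. fill(A) -> (A=4 B=0 C=4)
Reached target in 4 moves.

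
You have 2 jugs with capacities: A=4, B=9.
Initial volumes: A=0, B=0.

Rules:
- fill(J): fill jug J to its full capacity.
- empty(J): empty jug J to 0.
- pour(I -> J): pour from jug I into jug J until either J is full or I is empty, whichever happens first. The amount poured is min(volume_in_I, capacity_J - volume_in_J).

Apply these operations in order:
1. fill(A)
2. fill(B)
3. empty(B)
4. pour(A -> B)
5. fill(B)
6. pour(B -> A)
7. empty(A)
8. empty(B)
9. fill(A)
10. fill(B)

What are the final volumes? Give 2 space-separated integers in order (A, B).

Answer: 4 9

Derivation:
Step 1: fill(A) -> (A=4 B=0)
Step 2: fill(B) -> (A=4 B=9)
Step 3: empty(B) -> (A=4 B=0)
Step 4: pour(A -> B) -> (A=0 B=4)
Step 5: fill(B) -> (A=0 B=9)
Step 6: pour(B -> A) -> (A=4 B=5)
Step 7: empty(A) -> (A=0 B=5)
Step 8: empty(B) -> (A=0 B=0)
Step 9: fill(A) -> (A=4 B=0)
Step 10: fill(B) -> (A=4 B=9)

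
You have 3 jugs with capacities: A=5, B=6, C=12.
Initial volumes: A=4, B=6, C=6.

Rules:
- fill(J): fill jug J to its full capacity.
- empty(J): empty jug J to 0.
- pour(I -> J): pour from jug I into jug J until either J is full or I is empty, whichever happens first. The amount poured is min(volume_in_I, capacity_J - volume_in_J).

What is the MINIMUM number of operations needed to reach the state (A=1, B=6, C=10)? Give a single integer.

BFS from (A=4, B=6, C=6). One shortest path:
  1. pour(A -> C) -> (A=0 B=6 C=10)
  2. pour(B -> A) -> (A=5 B=1 C=10)
  3. empty(A) -> (A=0 B=1 C=10)
  4. pour(B -> A) -> (A=1 B=0 C=10)
  5. fill(B) -> (A=1 B=6 C=10)
Reached target in 5 moves.

Answer: 5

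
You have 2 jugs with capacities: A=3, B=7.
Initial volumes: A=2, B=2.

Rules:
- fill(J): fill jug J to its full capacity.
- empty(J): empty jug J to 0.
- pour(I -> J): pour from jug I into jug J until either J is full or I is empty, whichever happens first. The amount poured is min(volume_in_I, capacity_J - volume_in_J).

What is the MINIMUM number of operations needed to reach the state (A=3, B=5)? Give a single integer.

Answer: 3

Derivation:
BFS from (A=2, B=2). One shortest path:
  1. fill(A) -> (A=3 B=2)
  2. pour(A -> B) -> (A=0 B=5)
  3. fill(A) -> (A=3 B=5)
Reached target in 3 moves.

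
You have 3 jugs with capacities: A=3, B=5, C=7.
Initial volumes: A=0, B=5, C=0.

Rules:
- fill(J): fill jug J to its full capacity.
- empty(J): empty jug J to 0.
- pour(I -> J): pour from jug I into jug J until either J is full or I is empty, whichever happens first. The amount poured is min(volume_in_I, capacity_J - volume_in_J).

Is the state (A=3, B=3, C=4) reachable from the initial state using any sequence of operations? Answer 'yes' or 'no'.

BFS from (A=0, B=5, C=0):
  1. pour(B -> C) -> (A=0 B=0 C=5)
  2. fill(B) -> (A=0 B=5 C=5)
  3. pour(B -> C) -> (A=0 B=3 C=7)
  4. pour(C -> A) -> (A=3 B=3 C=4)
Target reached → yes.

Answer: yes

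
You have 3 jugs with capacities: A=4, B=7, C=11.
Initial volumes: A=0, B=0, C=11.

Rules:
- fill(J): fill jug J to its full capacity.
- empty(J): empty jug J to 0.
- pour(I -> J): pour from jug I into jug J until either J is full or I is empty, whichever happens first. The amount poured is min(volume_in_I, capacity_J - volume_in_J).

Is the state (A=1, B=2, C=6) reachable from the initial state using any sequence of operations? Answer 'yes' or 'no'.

BFS explored all 300 reachable states.
Reachable set includes: (0,0,0), (0,0,1), (0,0,2), (0,0,3), (0,0,4), (0,0,5), (0,0,6), (0,0,7), (0,0,8), (0,0,9), (0,0,10), (0,0,11) ...
Target (A=1, B=2, C=6) not in reachable set → no.

Answer: no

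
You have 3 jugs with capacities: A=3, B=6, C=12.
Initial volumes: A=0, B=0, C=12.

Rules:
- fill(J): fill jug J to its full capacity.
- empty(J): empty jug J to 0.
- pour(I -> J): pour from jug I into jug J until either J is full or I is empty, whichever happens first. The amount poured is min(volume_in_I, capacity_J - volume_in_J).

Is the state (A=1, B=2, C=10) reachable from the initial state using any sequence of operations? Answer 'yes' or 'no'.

BFS explored all 30 reachable states.
Reachable set includes: (0,0,0), (0,0,3), (0,0,6), (0,0,9), (0,0,12), (0,3,0), (0,3,3), (0,3,6), (0,3,9), (0,3,12), (0,6,0), (0,6,3) ...
Target (A=1, B=2, C=10) not in reachable set → no.

Answer: no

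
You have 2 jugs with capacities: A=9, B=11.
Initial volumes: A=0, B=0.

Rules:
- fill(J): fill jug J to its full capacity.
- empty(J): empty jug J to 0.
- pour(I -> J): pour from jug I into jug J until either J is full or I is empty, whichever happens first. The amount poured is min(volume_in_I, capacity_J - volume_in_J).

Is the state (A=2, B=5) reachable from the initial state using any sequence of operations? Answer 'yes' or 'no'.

Answer: no

Derivation:
BFS explored all 40 reachable states.
Reachable set includes: (0,0), (0,1), (0,2), (0,3), (0,4), (0,5), (0,6), (0,7), (0,8), (0,9), (0,10), (0,11) ...
Target (A=2, B=5) not in reachable set → no.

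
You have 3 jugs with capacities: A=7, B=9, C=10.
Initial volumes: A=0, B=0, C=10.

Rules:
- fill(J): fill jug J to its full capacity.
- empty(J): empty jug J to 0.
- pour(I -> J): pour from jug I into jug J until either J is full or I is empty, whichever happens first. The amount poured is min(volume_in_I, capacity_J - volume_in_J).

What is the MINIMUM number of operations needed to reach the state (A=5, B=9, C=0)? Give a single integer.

Answer: 5

Derivation:
BFS from (A=0, B=0, C=10). One shortest path:
  1. fill(A) -> (A=7 B=0 C=10)
  2. empty(C) -> (A=7 B=0 C=0)
  3. pour(A -> B) -> (A=0 B=7 C=0)
  4. fill(A) -> (A=7 B=7 C=0)
  5. pour(A -> B) -> (A=5 B=9 C=0)
Reached target in 5 moves.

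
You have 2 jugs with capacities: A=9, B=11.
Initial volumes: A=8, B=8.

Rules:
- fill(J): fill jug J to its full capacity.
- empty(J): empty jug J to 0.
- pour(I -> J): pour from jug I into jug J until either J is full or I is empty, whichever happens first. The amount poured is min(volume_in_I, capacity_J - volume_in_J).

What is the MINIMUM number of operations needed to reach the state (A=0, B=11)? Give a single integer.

Answer: 2

Derivation:
BFS from (A=8, B=8). One shortest path:
  1. empty(A) -> (A=0 B=8)
  2. fill(B) -> (A=0 B=11)
Reached target in 2 moves.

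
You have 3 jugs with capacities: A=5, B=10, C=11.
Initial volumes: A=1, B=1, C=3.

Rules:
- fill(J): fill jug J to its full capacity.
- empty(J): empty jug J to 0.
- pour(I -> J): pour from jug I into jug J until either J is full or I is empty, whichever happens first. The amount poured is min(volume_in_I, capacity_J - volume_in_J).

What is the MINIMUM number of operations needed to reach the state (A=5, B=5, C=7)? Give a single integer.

BFS from (A=1, B=1, C=3). One shortest path:
  1. fill(A) -> (A=5 B=1 C=3)
  2. fill(C) -> (A=5 B=1 C=11)
  3. pour(A -> B) -> (A=0 B=6 C=11)
  4. pour(C -> B) -> (A=0 B=10 C=7)
  5. pour(B -> A) -> (A=5 B=5 C=7)
Reached target in 5 moves.

Answer: 5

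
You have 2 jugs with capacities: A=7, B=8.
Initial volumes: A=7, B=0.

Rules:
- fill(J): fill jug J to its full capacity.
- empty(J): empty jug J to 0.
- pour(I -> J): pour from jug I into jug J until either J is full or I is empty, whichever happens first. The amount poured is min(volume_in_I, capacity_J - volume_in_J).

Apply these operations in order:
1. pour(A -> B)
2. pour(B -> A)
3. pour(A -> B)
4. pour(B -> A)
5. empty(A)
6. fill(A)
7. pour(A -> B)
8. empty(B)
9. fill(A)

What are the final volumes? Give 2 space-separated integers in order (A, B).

Answer: 7 0

Derivation:
Step 1: pour(A -> B) -> (A=0 B=7)
Step 2: pour(B -> A) -> (A=7 B=0)
Step 3: pour(A -> B) -> (A=0 B=7)
Step 4: pour(B -> A) -> (A=7 B=0)
Step 5: empty(A) -> (A=0 B=0)
Step 6: fill(A) -> (A=7 B=0)
Step 7: pour(A -> B) -> (A=0 B=7)
Step 8: empty(B) -> (A=0 B=0)
Step 9: fill(A) -> (A=7 B=0)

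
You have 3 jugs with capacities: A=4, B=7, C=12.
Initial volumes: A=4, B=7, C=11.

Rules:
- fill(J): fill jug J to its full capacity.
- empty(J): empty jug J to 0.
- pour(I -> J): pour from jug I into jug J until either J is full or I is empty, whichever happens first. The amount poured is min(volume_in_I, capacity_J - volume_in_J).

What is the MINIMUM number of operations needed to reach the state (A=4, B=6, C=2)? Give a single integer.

BFS from (A=4, B=7, C=11). One shortest path:
  1. empty(B) -> (A=4 B=0 C=11)
  2. pour(A -> B) -> (A=0 B=4 C=11)
  3. fill(A) -> (A=4 B=4 C=11)
  4. pour(A -> C) -> (A=3 B=4 C=12)
  5. pour(C -> B) -> (A=3 B=7 C=9)
  6. empty(B) -> (A=3 B=0 C=9)
  7. pour(C -> B) -> (A=3 B=7 C=2)
  8. pour(B -> A) -> (A=4 B=6 C=2)
Reached target in 8 moves.

Answer: 8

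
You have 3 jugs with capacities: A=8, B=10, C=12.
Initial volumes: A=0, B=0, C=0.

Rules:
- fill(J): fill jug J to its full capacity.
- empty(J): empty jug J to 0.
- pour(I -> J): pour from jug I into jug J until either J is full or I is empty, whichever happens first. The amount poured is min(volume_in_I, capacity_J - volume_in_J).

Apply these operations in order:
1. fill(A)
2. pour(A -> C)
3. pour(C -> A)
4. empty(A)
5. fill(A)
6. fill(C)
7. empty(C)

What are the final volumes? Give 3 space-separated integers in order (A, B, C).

Answer: 8 0 0

Derivation:
Step 1: fill(A) -> (A=8 B=0 C=0)
Step 2: pour(A -> C) -> (A=0 B=0 C=8)
Step 3: pour(C -> A) -> (A=8 B=0 C=0)
Step 4: empty(A) -> (A=0 B=0 C=0)
Step 5: fill(A) -> (A=8 B=0 C=0)
Step 6: fill(C) -> (A=8 B=0 C=12)
Step 7: empty(C) -> (A=8 B=0 C=0)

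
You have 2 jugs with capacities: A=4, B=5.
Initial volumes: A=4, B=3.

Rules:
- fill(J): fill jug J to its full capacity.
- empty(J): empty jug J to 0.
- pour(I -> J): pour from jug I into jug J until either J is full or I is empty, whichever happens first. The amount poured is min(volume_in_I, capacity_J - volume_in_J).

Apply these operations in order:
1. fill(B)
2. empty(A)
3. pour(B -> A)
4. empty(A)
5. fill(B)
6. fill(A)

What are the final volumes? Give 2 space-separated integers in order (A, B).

Answer: 4 5

Derivation:
Step 1: fill(B) -> (A=4 B=5)
Step 2: empty(A) -> (A=0 B=5)
Step 3: pour(B -> A) -> (A=4 B=1)
Step 4: empty(A) -> (A=0 B=1)
Step 5: fill(B) -> (A=0 B=5)
Step 6: fill(A) -> (A=4 B=5)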